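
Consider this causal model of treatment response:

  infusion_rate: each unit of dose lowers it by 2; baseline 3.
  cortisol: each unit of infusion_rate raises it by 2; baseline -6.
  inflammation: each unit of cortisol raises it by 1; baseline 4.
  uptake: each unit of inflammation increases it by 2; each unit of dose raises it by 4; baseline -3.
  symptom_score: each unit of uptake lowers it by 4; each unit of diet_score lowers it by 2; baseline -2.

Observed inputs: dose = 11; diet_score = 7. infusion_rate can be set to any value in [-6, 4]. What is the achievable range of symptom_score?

Intervening on infusion_rate fixes its value directly, overriding its dependence on dose.
Substituting into the inflammation equation gives inflammation = 2*infusion_rate - 2.
Substituting into the uptake equation gives uptake = 4*infusion_rate + 37.
Substituting into the symptom_score equation gives symptom_score = -16*infusion_rate - 164.
Linear in infusion_rate, so extremes are at the endpoints: infusion_rate = -6 gives symptom_score = -68; infusion_rate = 4 gives symptom_score = -228.

-228 to -68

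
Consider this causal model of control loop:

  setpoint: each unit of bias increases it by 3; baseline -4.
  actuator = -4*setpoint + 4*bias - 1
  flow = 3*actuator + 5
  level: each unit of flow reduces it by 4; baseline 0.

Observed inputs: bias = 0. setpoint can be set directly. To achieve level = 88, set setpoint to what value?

Intervening on setpoint fixes its value directly, overriding its dependence on bias.
Substituting into the actuator equation gives actuator = -4*setpoint - 1.
Substituting into the flow equation gives flow = -12*setpoint + 2.
level becomes 48*setpoint - 8.
Solve 48*setpoint - 8 = 88: setpoint = (88 + 8) / 48 = 2.

setpoint = 2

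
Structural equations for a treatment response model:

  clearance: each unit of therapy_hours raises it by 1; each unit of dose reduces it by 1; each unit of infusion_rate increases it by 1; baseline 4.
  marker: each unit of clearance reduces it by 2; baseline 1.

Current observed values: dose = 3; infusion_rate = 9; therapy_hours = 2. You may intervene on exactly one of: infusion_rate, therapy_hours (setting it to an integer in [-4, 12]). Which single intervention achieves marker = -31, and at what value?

set therapy_hours = 6

Intervening on infusion_rate: marker = -2*infusion_rate - 5. Reaching -31 requires infusion_rate = 13, outside [-4, 12].
Intervening on therapy_hours: with other inputs at their observed values, marker = -2*therapy_hours - 19. Solving for -31 gives therapy_hours = 6, within [-4, 12].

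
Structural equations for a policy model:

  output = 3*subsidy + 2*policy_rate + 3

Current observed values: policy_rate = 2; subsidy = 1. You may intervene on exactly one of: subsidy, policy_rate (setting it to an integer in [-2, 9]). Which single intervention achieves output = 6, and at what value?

set policy_rate = 0

Intervening on subsidy: output = 3*subsidy + 7. Reaching 6 requires subsidy = -1/3, not an integer.
Intervening on policy_rate: with other inputs at their observed values, output = 2*policy_rate + 6. Solving for 6 gives policy_rate = 0, within [-2, 9].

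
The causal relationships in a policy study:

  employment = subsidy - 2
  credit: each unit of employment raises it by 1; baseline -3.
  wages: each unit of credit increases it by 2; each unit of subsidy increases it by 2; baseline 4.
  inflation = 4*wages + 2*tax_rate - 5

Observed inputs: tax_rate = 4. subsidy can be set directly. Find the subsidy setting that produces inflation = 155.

Substituting into the credit equation gives credit = subsidy - 5.
This gives wages = 4*subsidy - 6.
So inflation = 16*subsidy - 21.
Solve 16*subsidy - 21 = 155: subsidy = (155 + 21) / 16 = 11.

subsidy = 11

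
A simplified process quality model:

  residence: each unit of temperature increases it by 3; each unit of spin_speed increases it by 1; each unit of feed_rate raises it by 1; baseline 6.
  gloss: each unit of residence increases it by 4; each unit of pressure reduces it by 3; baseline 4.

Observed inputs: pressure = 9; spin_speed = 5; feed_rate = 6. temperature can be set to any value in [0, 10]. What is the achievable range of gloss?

45 to 165

Substituting into the residence equation gives residence = 3*temperature + 17.
Substituting into the gloss equation gives gloss = 12*temperature + 45.
Linear in temperature, so extremes are at the endpoints: temperature = 0 gives gloss = 45; temperature = 10 gives gloss = 165.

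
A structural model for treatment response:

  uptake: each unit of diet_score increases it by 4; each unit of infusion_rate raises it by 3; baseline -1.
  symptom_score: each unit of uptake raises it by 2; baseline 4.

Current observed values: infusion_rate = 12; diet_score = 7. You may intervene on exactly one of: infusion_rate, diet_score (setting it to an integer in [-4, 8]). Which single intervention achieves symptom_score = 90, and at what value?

set diet_score = 2

Intervening on infusion_rate: symptom_score = 6*infusion_rate + 58. Reaching 90 requires infusion_rate = 16/3, not an integer.
Intervening on diet_score: with other inputs at their observed values, symptom_score = 8*diet_score + 74. Solving for 90 gives diet_score = 2, within [-4, 8].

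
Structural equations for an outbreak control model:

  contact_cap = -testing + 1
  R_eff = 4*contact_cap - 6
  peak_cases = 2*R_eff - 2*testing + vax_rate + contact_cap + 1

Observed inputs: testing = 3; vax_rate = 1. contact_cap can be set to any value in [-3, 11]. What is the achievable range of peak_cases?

-43 to 83

Intervening on contact_cap fixes its value directly, overriding its dependence on testing.
Substituting into the peak_cases equation gives peak_cases = 9*contact_cap - 16.
Linear in contact_cap, so extremes are at the endpoints: contact_cap = -3 gives peak_cases = -43; contact_cap = 11 gives peak_cases = 83.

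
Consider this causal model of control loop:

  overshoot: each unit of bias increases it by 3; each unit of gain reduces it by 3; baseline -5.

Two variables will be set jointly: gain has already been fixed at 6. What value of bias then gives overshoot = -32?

bias = -3

With gain held at 6:
Substituting into the overshoot equation gives overshoot = 3*bias - 23.
Solve 3*bias - 23 = -32: bias = (-32 + 23) / 3 = -3.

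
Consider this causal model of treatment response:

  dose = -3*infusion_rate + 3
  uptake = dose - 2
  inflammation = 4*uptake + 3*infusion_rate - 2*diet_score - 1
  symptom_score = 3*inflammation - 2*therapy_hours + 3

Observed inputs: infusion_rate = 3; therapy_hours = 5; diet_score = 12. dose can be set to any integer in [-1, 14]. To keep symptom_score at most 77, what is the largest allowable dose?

dose = 13

Intervening on dose fixes its value directly, overriding its dependence on infusion_rate.
Substituting into the inflammation equation gives inflammation = 4*dose - 24.
Substituting into the symptom_score equation gives symptom_score = 12*dose - 79.
Require 12*dose - 79 ≤ 77, so dose ≤ 13.
The largest integer in [-1, 14] satisfying this is 13.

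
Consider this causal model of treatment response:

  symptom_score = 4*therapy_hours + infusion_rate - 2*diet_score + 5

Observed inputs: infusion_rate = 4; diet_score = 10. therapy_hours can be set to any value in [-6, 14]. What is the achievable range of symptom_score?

-35 to 45

Substituting into the symptom_score equation gives symptom_score = 4*therapy_hours - 11.
Linear in therapy_hours, so extremes are at the endpoints: therapy_hours = -6 gives symptom_score = -35; therapy_hours = 14 gives symptom_score = 45.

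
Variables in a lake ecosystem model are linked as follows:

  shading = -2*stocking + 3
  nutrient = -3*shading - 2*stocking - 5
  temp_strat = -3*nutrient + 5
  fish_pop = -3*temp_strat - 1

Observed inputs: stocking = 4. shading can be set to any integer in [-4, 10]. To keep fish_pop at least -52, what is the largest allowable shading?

Intervening on shading fixes its value directly, overriding its dependence on stocking.
Substituting into the nutrient equation gives nutrient = -3*shading - 13.
This gives temp_strat = 9*shading + 44.
Substituting into the fish_pop equation gives fish_pop = -27*shading - 133.
Require -27*shading - 133 ≥ -52, so shading ≤ -3.
The largest integer in [-4, 10] satisfying this is -3.

shading = -3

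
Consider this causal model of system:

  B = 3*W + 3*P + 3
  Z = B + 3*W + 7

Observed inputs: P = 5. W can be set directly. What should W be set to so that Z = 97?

W = 12

Substituting into the B equation gives B = 3*W + 18.
This gives Z = 6*W + 25.
Solve 6*W + 25 = 97: W = (97 - 25) / 6 = 12.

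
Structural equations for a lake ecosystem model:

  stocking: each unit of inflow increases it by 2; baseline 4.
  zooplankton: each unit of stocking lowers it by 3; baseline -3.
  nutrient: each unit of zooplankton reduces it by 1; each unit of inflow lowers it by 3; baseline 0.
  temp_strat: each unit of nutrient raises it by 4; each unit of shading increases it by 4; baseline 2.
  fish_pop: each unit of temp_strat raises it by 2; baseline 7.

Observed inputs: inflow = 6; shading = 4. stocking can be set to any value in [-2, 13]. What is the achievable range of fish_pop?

-125 to 235

Intervening on stocking fixes its value directly, overriding its dependence on inflow.
Substituting into the nutrient equation gives nutrient = 3*stocking - 15.
Substituting into the temp_strat equation gives temp_strat = 12*stocking - 42.
This gives fish_pop = 24*stocking - 77.
Linear in stocking, so extremes are at the endpoints: stocking = -2 gives fish_pop = -125; stocking = 13 gives fish_pop = 235.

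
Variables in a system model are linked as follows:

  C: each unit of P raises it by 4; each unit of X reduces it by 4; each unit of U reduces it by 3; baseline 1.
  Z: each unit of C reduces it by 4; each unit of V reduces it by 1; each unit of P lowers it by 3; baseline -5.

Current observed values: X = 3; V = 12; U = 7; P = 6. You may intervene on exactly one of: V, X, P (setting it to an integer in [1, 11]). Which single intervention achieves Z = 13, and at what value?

Intervening on V: Z = -V + 9. Reaching 13 requires V = -4, outside [1, 11].
Intervening on X: with other inputs at their observed values, Z = 16*X - 51. Solving for 13 gives X = 4, within [1, 11].
Intervening on P: Z = -19*P + 111. Reaching 13 requires P = 98/19, not an integer.

set X = 4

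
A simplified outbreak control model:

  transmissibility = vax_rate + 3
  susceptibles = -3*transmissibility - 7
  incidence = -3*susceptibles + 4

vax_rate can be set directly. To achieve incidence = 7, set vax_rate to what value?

Substituting into the susceptibles equation gives susceptibles = -3*vax_rate - 16.
Substituting into the incidence equation gives incidence = 9*vax_rate + 52.
Solve 9*vax_rate + 52 = 7: vax_rate = (7 - 52) / 9 = -5.

vax_rate = -5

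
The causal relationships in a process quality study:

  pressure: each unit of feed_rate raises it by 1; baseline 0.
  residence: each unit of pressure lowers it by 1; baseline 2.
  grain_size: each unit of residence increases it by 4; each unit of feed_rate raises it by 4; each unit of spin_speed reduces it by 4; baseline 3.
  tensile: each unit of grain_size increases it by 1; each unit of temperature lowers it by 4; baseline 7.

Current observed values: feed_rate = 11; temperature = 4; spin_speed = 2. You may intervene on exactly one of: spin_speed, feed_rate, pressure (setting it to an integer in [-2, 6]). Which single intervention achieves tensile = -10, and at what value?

Intervening on spin_speed: with other inputs at their observed values, tensile = -4*spin_speed + 2. Solving for -10 gives spin_speed = 3, within [-2, 6].
Intervening on feed_rate: the paths from feed_rate to tensile cancel (net effect zero), leaving tensile = -6; -10 is unreachable this way.
Intervening on pressure: tensile = -4*pressure + 38. Reaching -10 requires pressure = 12, outside [-2, 6].

set spin_speed = 3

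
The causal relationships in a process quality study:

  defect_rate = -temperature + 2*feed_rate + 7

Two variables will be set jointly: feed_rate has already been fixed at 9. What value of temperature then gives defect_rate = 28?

temperature = -3

With feed_rate held at 9:
Substituting into the defect_rate equation gives defect_rate = -temperature + 25.
Solve -temperature + 25 = 28: temperature = (28 - 25) / -1 = -3.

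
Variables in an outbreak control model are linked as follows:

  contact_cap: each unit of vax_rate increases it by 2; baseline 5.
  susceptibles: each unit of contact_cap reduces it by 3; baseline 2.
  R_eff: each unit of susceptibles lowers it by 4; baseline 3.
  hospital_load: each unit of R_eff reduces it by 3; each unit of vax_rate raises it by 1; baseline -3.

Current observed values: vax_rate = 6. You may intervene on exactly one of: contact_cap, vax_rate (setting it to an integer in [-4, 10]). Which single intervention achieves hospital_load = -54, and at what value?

Intervening on contact_cap: with other inputs at their observed values, hospital_load = -36*contact_cap + 18. Solving for -54 gives contact_cap = 2, within [-4, 10].
Intervening on vax_rate: hospital_load = -71*vax_rate - 168. Reaching -54 requires vax_rate = -114/71, not an integer.

set contact_cap = 2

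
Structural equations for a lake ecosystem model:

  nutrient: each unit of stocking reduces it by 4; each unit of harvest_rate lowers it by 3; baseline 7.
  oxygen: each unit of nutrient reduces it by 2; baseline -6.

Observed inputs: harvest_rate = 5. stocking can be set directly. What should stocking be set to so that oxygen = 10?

stocking = 0

Substituting into the nutrient equation gives nutrient = -4*stocking - 8.
So oxygen = 8*stocking + 10.
Solve 8*stocking + 10 = 10: stocking = (10 - 10) / 8 = 0.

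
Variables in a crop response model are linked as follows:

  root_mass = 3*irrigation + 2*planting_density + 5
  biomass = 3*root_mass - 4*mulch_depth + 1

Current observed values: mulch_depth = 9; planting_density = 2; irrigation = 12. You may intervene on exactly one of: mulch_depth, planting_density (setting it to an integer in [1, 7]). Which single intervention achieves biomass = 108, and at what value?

Intervening on mulch_depth: with other inputs at their observed values, biomass = -4*mulch_depth + 136. Solving for 108 gives mulch_depth = 7, within [1, 7].
Intervening on planting_density: biomass = 6*planting_density + 88. Reaching 108 requires planting_density = 10/3, not an integer.

set mulch_depth = 7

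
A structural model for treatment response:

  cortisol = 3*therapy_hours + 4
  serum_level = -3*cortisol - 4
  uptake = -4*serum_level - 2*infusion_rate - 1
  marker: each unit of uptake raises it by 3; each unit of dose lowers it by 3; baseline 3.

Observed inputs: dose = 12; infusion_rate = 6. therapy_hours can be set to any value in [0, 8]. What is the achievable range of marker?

Substituting into the serum_level equation gives serum_level = -9*therapy_hours - 16.
Substituting into the uptake equation gives uptake = 36*therapy_hours + 51.
This gives marker = 108*therapy_hours + 120.
Linear in therapy_hours, so extremes are at the endpoints: therapy_hours = 0 gives marker = 120; therapy_hours = 8 gives marker = 984.

120 to 984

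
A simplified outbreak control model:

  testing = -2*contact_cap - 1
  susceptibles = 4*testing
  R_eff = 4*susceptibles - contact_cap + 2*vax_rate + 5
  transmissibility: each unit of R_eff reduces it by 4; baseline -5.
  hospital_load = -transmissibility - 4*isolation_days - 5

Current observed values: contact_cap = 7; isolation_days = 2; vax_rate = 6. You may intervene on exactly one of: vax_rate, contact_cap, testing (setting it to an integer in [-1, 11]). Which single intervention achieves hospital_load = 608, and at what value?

Intervening on vax_rate: hospital_load = 8*vax_rate - 976. Reaching 608 requires vax_rate = 198, outside [-1, 11].
Intervening on contact_cap: hospital_load = -132*contact_cap - 4. Reaching 608 requires contact_cap = -51/11, not an integer.
Intervening on testing: with other inputs at their observed values, hospital_load = 64*testing + 32. Solving for 608 gives testing = 9, within [-1, 11].

set testing = 9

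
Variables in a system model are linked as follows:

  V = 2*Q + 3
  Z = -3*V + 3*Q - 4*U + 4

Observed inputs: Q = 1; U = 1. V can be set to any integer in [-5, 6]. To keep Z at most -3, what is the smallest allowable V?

Intervening on V fixes its value directly, overriding its dependence on Q.
Substituting into the Z equation gives Z = -3*V + 3.
Require -3*V + 3 ≤ -3, so V ≥ 2.
The smallest integer in [-5, 6] satisfying this is 2.

V = 2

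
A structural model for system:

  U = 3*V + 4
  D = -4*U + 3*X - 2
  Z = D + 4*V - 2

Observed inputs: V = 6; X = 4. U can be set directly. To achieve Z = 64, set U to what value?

Intervening on U fixes its value directly, overriding its dependence on V.
Substituting into the D equation gives D = -4*U + 10.
Substituting into the Z equation gives Z = -4*U + 32.
Solve -4*U + 32 = 64: U = (64 - 32) / -4 = -8.

U = -8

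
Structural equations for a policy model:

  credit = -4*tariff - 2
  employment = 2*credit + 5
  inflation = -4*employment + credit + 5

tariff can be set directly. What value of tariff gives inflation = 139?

tariff = 5

Substituting into the employment equation gives employment = -8*tariff + 1.
So inflation = 28*tariff - 1.
Solve 28*tariff - 1 = 139: tariff = (139 + 1) / 28 = 5.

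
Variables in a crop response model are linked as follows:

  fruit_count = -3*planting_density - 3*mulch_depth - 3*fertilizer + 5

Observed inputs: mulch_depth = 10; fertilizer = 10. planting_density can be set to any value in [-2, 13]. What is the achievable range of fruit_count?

Substituting into the fruit_count equation gives fruit_count = -3*planting_density - 55.
Linear in planting_density, so extremes are at the endpoints: planting_density = -2 gives fruit_count = -49; planting_density = 13 gives fruit_count = -94.

-94 to -49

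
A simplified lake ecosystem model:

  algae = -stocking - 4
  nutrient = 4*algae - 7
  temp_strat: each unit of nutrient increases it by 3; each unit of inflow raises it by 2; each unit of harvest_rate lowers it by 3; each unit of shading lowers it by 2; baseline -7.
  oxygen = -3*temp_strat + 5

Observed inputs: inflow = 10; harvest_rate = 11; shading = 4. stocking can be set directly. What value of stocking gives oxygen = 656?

stocking = 10

Substituting into the nutrient equation gives nutrient = -4*stocking - 23.
Substituting into the temp_strat equation gives temp_strat = -12*stocking - 97.
Substituting into the oxygen equation gives oxygen = 36*stocking + 296.
Solve 36*stocking + 296 = 656: stocking = (656 - 296) / 36 = 10.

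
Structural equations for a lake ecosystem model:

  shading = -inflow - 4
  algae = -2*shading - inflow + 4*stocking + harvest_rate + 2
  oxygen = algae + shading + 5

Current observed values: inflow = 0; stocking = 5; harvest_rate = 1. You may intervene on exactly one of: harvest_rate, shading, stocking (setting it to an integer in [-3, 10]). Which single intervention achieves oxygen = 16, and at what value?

Intervening on harvest_rate: oxygen = harvest_rate + 31. Reaching 16 requires harvest_rate = -15, outside [-3, 10].
Intervening on shading: oxygen = -shading + 28. Reaching 16 requires shading = 12, outside [-3, 10].
Intervening on stocking: with other inputs at their observed values, oxygen = 4*stocking + 12. Solving for 16 gives stocking = 1, within [-3, 10].

set stocking = 1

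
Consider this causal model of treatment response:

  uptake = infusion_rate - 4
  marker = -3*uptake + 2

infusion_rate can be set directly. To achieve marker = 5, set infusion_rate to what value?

Substituting into the marker equation gives marker = -3*infusion_rate + 14.
Solve -3*infusion_rate + 14 = 5: infusion_rate = (5 - 14) / -3 = 3.

infusion_rate = 3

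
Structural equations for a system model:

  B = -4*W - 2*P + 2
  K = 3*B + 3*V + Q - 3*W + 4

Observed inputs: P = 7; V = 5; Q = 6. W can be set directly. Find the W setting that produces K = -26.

Substituting into the B equation gives B = -4*W - 12.
Substituting into the K equation gives K = -15*W - 11.
Solve -15*W - 11 = -26: W = (-26 + 11) / -15 = 1.

W = 1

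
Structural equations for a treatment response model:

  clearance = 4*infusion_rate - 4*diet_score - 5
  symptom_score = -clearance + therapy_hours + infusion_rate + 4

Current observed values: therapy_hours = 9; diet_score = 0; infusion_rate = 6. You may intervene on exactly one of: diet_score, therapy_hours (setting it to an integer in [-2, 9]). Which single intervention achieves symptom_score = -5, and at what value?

Intervening on diet_score: symptom_score = 4*diet_score. Reaching -5 requires diet_score = -5/4, not an integer.
Intervening on therapy_hours: with other inputs at their observed values, symptom_score = therapy_hours - 9. Solving for -5 gives therapy_hours = 4, within [-2, 9].

set therapy_hours = 4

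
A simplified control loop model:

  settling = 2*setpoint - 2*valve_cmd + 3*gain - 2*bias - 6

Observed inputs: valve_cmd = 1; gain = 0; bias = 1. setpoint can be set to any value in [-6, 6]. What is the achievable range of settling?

Substituting into the settling equation gives settling = 2*setpoint - 10.
Linear in setpoint, so extremes are at the endpoints: setpoint = -6 gives settling = -22; setpoint = 6 gives settling = 2.

-22 to 2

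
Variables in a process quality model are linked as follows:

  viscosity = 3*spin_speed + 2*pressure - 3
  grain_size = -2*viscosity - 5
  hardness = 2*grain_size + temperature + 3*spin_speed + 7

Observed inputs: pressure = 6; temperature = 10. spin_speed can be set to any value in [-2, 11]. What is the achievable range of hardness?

Substituting into the viscosity equation gives viscosity = 3*spin_speed + 9.
Substituting into the grain_size equation gives grain_size = -6*spin_speed - 23.
Substituting into the hardness equation gives hardness = -9*spin_speed - 29.
Linear in spin_speed, so extremes are at the endpoints: spin_speed = -2 gives hardness = -11; spin_speed = 11 gives hardness = -128.

-128 to -11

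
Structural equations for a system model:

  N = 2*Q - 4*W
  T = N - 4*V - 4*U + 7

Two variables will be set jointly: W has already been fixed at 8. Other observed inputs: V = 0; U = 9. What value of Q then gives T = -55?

With W held at 8:
Substituting into the N equation gives N = 2*Q - 32.
Substituting into the T equation gives T = 2*Q - 61.
Solve 2*Q - 61 = -55: Q = (-55 + 61) / 2 = 3.

Q = 3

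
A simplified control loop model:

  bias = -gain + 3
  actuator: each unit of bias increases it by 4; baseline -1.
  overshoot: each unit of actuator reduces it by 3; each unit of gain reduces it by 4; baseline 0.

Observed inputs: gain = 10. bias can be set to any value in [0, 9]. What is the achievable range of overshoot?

Intervening on bias fixes its value directly, overriding its dependence on gain.
Substituting into the overshoot equation gives overshoot = -12*bias - 37.
Linear in bias, so extremes are at the endpoints: bias = 0 gives overshoot = -37; bias = 9 gives overshoot = -145.

-145 to -37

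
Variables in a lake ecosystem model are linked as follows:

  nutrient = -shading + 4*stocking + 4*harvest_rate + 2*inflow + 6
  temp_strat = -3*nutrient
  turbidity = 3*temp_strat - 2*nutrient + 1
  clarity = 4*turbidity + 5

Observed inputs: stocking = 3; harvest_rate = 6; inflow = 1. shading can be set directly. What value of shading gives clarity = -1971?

Substituting into the nutrient equation gives nutrient = -shading + 44.
temp_strat becomes 3*shading - 132.
Substituting into the turbidity equation gives turbidity = 11*shading - 483.
Substituting into the clarity equation gives clarity = 44*shading - 1927.
Solve 44*shading - 1927 = -1971: shading = (-1971 + 1927) / 44 = -1.

shading = -1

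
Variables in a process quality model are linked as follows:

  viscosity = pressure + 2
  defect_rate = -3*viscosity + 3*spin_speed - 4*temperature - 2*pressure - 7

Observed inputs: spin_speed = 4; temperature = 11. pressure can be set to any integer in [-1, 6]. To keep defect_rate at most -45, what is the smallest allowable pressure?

pressure = 0

Substituting into the defect_rate equation gives defect_rate = -5*pressure - 45.
Require -5*pressure - 45 ≤ -45, so pressure ≥ 0.
The smallest integer in [-1, 6] satisfying this is 0.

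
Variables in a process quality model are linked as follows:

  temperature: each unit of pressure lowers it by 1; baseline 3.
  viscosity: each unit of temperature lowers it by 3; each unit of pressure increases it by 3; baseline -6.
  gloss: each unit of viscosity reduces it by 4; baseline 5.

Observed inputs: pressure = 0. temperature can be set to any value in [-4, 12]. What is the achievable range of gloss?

-19 to 173

Intervening on temperature fixes its value directly, overriding its dependence on pressure.
Substituting into the viscosity equation gives viscosity = -3*temperature - 6.
gloss becomes 12*temperature + 29.
Linear in temperature, so extremes are at the endpoints: temperature = -4 gives gloss = -19; temperature = 12 gives gloss = 173.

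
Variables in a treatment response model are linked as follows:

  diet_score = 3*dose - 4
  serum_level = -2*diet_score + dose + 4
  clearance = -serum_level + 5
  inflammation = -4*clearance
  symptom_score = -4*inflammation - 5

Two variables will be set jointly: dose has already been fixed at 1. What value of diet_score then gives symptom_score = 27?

diet_score = 1

With dose held at 1:
Intervening on diet_score fixes its value directly, overriding its dependence on dose.
Substituting into the serum_level equation gives serum_level = -2*diet_score + 5.
This gives clearance = 2*diet_score.
So inflammation = -8*diet_score.
This gives symptom_score = 32*diet_score - 5.
Solve 32*diet_score - 5 = 27: diet_score = (27 + 5) / 32 = 1.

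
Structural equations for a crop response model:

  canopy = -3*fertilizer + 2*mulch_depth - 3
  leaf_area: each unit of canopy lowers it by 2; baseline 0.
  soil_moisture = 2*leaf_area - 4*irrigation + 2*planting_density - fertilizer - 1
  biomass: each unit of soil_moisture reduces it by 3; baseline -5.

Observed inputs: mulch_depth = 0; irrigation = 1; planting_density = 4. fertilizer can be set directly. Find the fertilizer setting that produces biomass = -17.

Substituting into the canopy equation gives canopy = -3*fertilizer - 3.
Substituting into the leaf_area equation gives leaf_area = 6*fertilizer + 6.
soil_moisture becomes 11*fertilizer + 15.
So biomass = -33*fertilizer - 50.
Solve -33*fertilizer - 50 = -17: fertilizer = (-17 + 50) / -33 = -1.

fertilizer = -1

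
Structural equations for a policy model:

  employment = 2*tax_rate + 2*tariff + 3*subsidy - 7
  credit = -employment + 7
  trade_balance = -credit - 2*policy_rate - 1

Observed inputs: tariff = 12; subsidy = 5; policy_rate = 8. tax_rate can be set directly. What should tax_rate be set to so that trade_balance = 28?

tax_rate = 10

Substituting into the employment equation gives employment = 2*tax_rate + 32.
So credit = -2*tax_rate - 25.
Substituting into the trade_balance equation gives trade_balance = 2*tax_rate + 8.
Solve 2*tax_rate + 8 = 28: tax_rate = (28 - 8) / 2 = 10.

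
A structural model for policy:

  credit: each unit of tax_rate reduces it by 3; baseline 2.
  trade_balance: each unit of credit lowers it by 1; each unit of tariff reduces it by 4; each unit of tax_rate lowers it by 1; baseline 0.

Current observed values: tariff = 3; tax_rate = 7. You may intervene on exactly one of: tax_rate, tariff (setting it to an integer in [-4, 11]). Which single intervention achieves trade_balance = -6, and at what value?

Intervening on tax_rate: with other inputs at their observed values, trade_balance = 2*tax_rate - 14. Solving for -6 gives tax_rate = 4, within [-4, 11].
Intervening on tariff: trade_balance = -4*tariff + 12. Reaching -6 requires tariff = 9/2, not an integer.

set tax_rate = 4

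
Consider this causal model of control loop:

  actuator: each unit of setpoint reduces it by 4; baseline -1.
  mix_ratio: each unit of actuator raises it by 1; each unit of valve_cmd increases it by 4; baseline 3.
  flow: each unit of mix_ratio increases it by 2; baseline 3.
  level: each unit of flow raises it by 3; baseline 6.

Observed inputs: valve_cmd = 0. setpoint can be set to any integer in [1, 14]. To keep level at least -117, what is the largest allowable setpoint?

Substituting into the mix_ratio equation gives mix_ratio = -4*setpoint + 2.
So flow = -8*setpoint + 7.
Substituting into the level equation gives level = -24*setpoint + 27.
Require -24*setpoint + 27 ≥ -117, so setpoint ≤ 6.
The largest integer in [1, 14] satisfying this is 6.

setpoint = 6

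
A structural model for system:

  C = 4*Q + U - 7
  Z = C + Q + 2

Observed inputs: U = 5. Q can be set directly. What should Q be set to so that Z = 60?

Substituting into the C equation gives C = 4*Q - 2.
Substituting into the Z equation gives Z = 5*Q.
Solve 5*Q = 60: Q = 60 / 5 = 12.

Q = 12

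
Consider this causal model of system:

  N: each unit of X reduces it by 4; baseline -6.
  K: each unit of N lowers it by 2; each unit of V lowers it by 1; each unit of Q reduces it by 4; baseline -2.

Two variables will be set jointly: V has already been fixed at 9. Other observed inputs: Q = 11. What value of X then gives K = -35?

With V held at 9:
Substituting into the K equation gives K = 8*X - 43.
Solve 8*X - 43 = -35: X = (-35 + 43) / 8 = 1.

X = 1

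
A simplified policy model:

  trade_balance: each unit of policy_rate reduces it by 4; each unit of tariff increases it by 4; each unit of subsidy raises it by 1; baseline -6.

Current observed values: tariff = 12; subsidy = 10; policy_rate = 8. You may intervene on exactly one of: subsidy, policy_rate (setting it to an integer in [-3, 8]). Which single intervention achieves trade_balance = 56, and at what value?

set policy_rate = -1

Intervening on subsidy: trade_balance = subsidy + 10. Reaching 56 requires subsidy = 46, outside [-3, 8].
Intervening on policy_rate: with other inputs at their observed values, trade_balance = -4*policy_rate + 52. Solving for 56 gives policy_rate = -1, within [-3, 8].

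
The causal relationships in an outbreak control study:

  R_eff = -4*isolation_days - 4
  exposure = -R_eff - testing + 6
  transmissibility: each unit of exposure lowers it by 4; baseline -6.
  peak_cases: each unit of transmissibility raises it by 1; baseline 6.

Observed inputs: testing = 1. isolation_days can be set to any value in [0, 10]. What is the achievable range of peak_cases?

-196 to -36

Substituting into the exposure equation gives exposure = 4*isolation_days + 9.
Substituting into the transmissibility equation gives transmissibility = -16*isolation_days - 42.
peak_cases becomes -16*isolation_days - 36.
Linear in isolation_days, so extremes are at the endpoints: isolation_days = 0 gives peak_cases = -36; isolation_days = 10 gives peak_cases = -196.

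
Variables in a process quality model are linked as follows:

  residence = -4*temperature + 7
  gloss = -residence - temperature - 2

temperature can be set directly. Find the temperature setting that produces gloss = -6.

Substituting into the gloss equation gives gloss = 3*temperature - 9.
Solve 3*temperature - 9 = -6: temperature = (-6 + 9) / 3 = 1.

temperature = 1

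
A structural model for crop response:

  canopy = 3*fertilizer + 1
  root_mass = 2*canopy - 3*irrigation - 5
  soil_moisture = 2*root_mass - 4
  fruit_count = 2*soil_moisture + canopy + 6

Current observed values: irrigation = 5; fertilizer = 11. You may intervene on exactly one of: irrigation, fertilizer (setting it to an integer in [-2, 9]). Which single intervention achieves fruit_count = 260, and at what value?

Intervening on irrigation: with other inputs at their observed values, fruit_count = -12*irrigation + 284. Solving for 260 gives irrigation = 2, within [-2, 9].
Intervening on fertilizer: fruit_count = 27*fertilizer - 73. Reaching 260 requires fertilizer = 37/3, not an integer.

set irrigation = 2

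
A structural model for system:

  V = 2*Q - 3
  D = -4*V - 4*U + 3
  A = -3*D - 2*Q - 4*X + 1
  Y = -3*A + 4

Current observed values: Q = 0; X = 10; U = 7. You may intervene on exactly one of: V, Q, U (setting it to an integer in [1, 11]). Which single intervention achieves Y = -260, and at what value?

Intervening on V: Y = -36*V - 104. Reaching -260 requires V = 13/3, not an integer.
Intervening on Q: with other inputs at their observed values, Y = -66*Q + 4. Solving for -260 gives Q = 4, within [1, 11].
Intervening on U: Y = -36*U + 256. Reaching -260 requires U = 43/3, not an integer.

set Q = 4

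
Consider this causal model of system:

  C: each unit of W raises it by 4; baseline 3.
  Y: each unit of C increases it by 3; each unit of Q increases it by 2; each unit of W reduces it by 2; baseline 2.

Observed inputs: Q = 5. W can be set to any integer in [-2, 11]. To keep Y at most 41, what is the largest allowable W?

W = 2

Substituting into the Y equation gives Y = 10*W + 21.
Require 10*W + 21 ≤ 41, so W ≤ 2.
The largest integer in [-2, 11] satisfying this is 2.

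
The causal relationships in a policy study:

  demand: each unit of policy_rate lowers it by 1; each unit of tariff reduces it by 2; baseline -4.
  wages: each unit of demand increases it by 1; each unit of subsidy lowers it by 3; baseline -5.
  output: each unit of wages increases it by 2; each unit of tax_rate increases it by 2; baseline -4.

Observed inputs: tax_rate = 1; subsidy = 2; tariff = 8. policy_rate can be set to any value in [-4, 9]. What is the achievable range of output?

-82 to -56

Substituting into the demand equation gives demand = -policy_rate - 20.
This gives wages = -policy_rate - 31.
output becomes -2*policy_rate - 64.
Linear in policy_rate, so extremes are at the endpoints: policy_rate = -4 gives output = -56; policy_rate = 9 gives output = -82.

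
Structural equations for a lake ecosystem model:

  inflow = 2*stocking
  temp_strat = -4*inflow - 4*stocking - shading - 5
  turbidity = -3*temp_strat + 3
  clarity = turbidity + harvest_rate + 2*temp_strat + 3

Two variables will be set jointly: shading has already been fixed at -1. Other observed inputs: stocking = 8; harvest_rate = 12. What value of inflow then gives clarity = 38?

inflow = -4

With shading held at -1:
Intervening on inflow fixes its value directly, overriding its dependence on stocking.
Substituting into the temp_strat equation gives temp_strat = -4*inflow - 36.
This gives turbidity = 12*inflow + 111.
Substituting into the clarity equation gives clarity = 4*inflow + 54.
Solve 4*inflow + 54 = 38: inflow = (38 - 54) / 4 = -4.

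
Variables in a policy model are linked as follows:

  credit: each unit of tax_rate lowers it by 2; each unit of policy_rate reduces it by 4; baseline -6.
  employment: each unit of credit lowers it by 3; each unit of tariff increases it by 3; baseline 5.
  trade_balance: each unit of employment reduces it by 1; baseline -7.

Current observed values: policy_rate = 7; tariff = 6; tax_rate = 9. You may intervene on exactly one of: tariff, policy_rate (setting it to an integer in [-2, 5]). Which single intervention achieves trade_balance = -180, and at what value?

Intervening on tariff: with other inputs at their observed values, trade_balance = -3*tariff - 168. Solving for -180 gives tariff = 4, within [-2, 5].
Intervening on policy_rate: trade_balance = -12*policy_rate - 102. Reaching -180 requires policy_rate = 13/2, not an integer.

set tariff = 4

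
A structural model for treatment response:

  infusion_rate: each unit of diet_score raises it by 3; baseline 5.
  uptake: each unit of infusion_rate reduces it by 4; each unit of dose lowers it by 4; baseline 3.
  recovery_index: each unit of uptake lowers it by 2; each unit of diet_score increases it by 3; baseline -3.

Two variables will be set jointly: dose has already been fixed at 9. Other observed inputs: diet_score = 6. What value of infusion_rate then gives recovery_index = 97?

With dose held at 9:
Intervening on infusion_rate fixes its value directly, overriding its dependence on diet_score.
Substituting into the uptake equation gives uptake = -4*infusion_rate - 33.
Substituting into the recovery_index equation gives recovery_index = 8*infusion_rate + 81.
Solve 8*infusion_rate + 81 = 97: infusion_rate = (97 - 81) / 8 = 2.

infusion_rate = 2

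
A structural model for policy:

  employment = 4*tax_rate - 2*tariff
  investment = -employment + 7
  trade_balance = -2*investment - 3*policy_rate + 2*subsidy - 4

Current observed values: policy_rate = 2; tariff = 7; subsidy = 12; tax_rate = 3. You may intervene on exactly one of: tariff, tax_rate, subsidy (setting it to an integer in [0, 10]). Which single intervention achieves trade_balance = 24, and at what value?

Intervening on tariff: with other inputs at their observed values, trade_balance = -4*tariff + 24. Solving for 24 gives tariff = 0, within [0, 10].
Intervening on tax_rate: trade_balance = 8*tax_rate - 28. Reaching 24 requires tax_rate = 13/2, not an integer.
Intervening on subsidy: trade_balance = 2*subsidy - 28. Reaching 24 requires subsidy = 26, outside [0, 10].

set tariff = 0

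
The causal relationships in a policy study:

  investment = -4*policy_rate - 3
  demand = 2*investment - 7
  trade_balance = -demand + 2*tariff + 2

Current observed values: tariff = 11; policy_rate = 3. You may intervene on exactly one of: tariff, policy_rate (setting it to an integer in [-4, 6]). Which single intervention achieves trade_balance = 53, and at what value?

set policy_rate = 2

Intervening on tariff: trade_balance = 2*tariff + 39. Reaching 53 requires tariff = 7, outside [-4, 6].
Intervening on policy_rate: with other inputs at their observed values, trade_balance = 8*policy_rate + 37. Solving for 53 gives policy_rate = 2, within [-4, 6].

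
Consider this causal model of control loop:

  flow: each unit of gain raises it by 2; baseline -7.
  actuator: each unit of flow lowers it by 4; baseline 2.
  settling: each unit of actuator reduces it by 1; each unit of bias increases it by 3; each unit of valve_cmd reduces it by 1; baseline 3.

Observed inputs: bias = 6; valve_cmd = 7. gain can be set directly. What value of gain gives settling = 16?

Substituting into the actuator equation gives actuator = -8*gain + 30.
settling becomes 8*gain - 16.
Solve 8*gain - 16 = 16: gain = (16 + 16) / 8 = 4.

gain = 4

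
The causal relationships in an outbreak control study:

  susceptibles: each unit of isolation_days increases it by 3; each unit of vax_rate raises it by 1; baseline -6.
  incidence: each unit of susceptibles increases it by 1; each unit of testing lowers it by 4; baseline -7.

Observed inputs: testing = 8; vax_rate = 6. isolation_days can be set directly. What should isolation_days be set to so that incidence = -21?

Substituting into the susceptibles equation gives susceptibles = 3*isolation_days.
So incidence = 3*isolation_days - 39.
Solve 3*isolation_days - 39 = -21: isolation_days = (-21 + 39) / 3 = 6.

isolation_days = 6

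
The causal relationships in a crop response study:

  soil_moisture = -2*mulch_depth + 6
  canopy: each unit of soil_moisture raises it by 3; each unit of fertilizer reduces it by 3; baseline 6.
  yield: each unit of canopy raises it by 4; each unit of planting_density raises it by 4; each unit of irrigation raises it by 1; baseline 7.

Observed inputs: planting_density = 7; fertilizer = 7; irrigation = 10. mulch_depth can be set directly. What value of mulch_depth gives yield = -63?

Substituting into the canopy equation gives canopy = -6*mulch_depth + 3.
So yield = -24*mulch_depth + 57.
Solve -24*mulch_depth + 57 = -63: mulch_depth = (-63 - 57) / -24 = 5.

mulch_depth = 5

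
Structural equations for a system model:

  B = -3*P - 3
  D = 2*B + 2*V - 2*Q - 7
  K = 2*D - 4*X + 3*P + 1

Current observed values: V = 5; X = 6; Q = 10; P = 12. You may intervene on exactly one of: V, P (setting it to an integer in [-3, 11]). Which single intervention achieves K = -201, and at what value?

Intervening on V: with other inputs at their observed values, K = 4*V - 197. Solving for -201 gives V = -1, within [-3, 11].
Intervening on P: K = -9*P - 69. Reaching -201 requires P = 44/3, not an integer.

set V = -1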